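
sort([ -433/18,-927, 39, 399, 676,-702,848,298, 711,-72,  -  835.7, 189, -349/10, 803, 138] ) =[ - 927,-835.7, - 702,-72,-349/10, - 433/18,39, 138,189, 298,  399,676, 711, 803, 848]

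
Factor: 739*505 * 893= 333263135 = 5^1*19^1*47^1*101^1*739^1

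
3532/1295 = 2 + 942/1295= 2.73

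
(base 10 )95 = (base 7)164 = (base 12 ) 7B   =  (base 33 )2t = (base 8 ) 137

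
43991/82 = 536+39/82  =  536.48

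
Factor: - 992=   -  2^5* 31^1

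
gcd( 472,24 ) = 8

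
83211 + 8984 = 92195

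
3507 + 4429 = 7936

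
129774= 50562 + 79212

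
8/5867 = 8/5867 = 0.00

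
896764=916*979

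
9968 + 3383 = 13351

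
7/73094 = 1/10442 =0.00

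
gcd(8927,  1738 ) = 79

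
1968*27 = 53136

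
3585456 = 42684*84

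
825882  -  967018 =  - 141136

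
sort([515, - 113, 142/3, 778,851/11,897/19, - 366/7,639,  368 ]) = [-113,- 366/7, 897/19,142/3, 851/11,368, 515,  639,778 ] 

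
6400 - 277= 6123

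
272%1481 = 272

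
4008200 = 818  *4900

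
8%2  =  0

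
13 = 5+8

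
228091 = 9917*23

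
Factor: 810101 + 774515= 2^3 * 11^2*1637^1=1584616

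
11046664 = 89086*124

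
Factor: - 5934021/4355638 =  - 2^(-1 )*3^1*7^( - 1)*17^( - 1) * 937^1*2111^1*18301^( - 1)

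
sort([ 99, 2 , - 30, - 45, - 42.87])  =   [ - 45 , - 42.87, - 30, 2, 99 ]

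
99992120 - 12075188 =87916932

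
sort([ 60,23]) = [ 23, 60 ]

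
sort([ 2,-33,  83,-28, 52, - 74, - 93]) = [-93, - 74,-33,-28,2,52, 83] 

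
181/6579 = 181/6579 = 0.03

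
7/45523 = 7/45523 = 0.00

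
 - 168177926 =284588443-452766369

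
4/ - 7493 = -4/7493 = - 0.00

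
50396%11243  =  5424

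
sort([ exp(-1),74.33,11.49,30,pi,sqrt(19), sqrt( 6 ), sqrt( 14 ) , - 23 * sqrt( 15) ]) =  [  -  23*sqrt ( 15),  exp( - 1),sqrt(6), pi, sqrt(14),sqrt(19),  11.49, 30,74.33]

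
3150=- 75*( - 42 ) 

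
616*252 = 155232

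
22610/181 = 22610/181  =  124.92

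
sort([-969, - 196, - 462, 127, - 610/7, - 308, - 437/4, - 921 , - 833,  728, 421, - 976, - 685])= [ - 976, - 969,-921, - 833, - 685, - 462,  -  308, - 196,-437/4,- 610/7, 127,421 , 728]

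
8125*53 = 430625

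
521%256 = 9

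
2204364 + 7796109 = 10000473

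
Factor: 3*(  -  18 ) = -2^1*3^3 = - 54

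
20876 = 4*5219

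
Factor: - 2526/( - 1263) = 2^1 = 2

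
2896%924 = 124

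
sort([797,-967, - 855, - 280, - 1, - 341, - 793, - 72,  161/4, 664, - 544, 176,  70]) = [ - 967, - 855, - 793, - 544,-341,-280, - 72, - 1,161/4, 70,  176,  664, 797] 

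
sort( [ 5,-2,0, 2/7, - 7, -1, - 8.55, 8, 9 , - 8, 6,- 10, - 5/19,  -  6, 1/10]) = [ - 10, -8.55, - 8, - 7 , - 6, -2, - 1,  -  5/19,0, 1/10,2/7,5, 6,8 , 9]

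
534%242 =50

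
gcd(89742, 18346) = 2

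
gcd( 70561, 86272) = 1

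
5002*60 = 300120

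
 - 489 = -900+411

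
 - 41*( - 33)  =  1353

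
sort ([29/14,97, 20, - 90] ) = [ - 90,29/14, 20, 97] 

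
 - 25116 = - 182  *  138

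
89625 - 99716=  - 10091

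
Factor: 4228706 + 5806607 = 10035313^1 = 10035313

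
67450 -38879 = 28571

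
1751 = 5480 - 3729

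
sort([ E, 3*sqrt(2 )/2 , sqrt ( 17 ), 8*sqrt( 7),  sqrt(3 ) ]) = [ sqrt( 3 ), 3*sqrt( 2) /2, E,sqrt (17 ), 8*sqrt(7 ) ]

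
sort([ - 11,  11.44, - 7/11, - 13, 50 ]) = [ - 13,- 11, - 7/11,11.44,50 ] 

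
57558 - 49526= 8032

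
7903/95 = 7903/95=83.19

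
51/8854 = 51/8854=0.01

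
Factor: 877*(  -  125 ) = - 109625 = -  5^3*877^1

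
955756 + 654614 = 1610370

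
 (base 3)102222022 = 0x2219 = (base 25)do4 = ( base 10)8729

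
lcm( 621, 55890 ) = 55890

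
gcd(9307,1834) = 1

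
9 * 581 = 5229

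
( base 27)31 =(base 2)1010010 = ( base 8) 122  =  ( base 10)82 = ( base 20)42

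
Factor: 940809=3^1*313603^1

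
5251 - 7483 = -2232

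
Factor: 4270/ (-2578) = -5^1 * 7^1*61^1* 1289^(-1) = -2135/1289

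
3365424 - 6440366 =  - 3074942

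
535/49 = 535/49 = 10.92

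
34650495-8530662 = 26119833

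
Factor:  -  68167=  - 11^1*6197^1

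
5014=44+4970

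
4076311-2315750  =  1760561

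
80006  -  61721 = 18285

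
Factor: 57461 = 37^1*1553^1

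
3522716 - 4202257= - 679541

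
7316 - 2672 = 4644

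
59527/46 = 59527/46 = 1294.07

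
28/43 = 28/43 = 0.65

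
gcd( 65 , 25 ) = 5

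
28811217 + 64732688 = 93543905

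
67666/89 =760 +26/89 = 760.29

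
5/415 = 1/83 = 0.01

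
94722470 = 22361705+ 72360765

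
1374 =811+563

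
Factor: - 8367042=  -  2^1* 3^1*101^1*13807^1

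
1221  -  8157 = - 6936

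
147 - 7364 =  - 7217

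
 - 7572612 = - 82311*92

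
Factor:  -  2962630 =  - 2^1*5^1*11^1*23^1*1171^1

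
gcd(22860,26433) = 9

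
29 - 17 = 12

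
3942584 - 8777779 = - 4835195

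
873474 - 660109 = 213365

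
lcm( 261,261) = 261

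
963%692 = 271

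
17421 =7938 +9483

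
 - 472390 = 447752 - 920142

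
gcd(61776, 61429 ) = 1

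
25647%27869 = 25647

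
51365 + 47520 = 98885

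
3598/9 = 3598/9 = 399.78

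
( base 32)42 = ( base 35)3p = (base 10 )130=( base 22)5K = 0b10000010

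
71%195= 71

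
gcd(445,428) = 1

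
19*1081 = 20539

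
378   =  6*63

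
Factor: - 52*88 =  - 4576 =- 2^5 * 11^1 * 13^1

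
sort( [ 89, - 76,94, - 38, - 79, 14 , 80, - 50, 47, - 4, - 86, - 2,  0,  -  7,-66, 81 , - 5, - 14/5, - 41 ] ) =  [ - 86, - 79, - 76, - 66 , - 50, - 41,-38, - 7,-5, - 4, - 14/5, - 2, 0,14, 47, 80, 81, 89,94 ]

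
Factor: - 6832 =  - 2^4 * 7^1 *61^1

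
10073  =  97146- 87073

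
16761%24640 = 16761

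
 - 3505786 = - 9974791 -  - 6469005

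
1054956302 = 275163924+779792378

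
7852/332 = 1963/83 = 23.65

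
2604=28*93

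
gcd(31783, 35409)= 37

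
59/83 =59/83 = 0.71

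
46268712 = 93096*497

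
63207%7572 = 2631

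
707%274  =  159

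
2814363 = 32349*87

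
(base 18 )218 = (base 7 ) 1652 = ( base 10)674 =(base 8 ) 1242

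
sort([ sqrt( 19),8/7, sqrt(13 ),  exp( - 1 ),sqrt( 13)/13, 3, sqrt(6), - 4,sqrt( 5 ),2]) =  [ - 4,sqrt(13) /13,  exp(-1 ), 8/7, 2, sqrt( 5 ), sqrt( 6), 3 , sqrt( 13 ), sqrt( 19) ]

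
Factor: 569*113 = 113^1 * 569^1 = 64297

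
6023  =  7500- 1477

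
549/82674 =61/9186 = 0.01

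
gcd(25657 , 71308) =1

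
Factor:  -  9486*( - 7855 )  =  2^1 * 3^2 *5^1*17^1*31^1*1571^1=74512530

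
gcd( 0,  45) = 45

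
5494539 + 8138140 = 13632679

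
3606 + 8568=12174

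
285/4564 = 285/4564  =  0.06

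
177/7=177/7 = 25.29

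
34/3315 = 2/195= 0.01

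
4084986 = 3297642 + 787344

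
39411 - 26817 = 12594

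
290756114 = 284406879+6349235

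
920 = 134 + 786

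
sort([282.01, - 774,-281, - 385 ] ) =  [-774, - 385, - 281, 282.01 ] 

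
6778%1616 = 314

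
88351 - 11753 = 76598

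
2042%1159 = 883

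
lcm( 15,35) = 105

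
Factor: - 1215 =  - 3^5*5^1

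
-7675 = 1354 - 9029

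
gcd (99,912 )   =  3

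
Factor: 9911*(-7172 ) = -2^2* 11^2*17^1*53^1*163^1 =- 71081692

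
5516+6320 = 11836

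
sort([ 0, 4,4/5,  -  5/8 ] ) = [ - 5/8,  0,4/5,4]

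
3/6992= 3/6992= 0.00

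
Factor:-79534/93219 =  - 494/579 = -2^1* 3^( - 1 )*13^1*19^1 * 193^( - 1) 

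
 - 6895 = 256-7151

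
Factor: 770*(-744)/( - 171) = 190960/57=2^4*3^ ( - 1)*5^1 * 7^1*11^1*19^( - 1)*31^1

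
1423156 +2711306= 4134462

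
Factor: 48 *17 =2^4*3^1 * 17^1=816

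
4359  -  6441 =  - 2082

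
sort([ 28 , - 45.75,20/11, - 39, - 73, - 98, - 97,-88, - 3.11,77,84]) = [ - 98,-97, - 88, - 73, - 45.75, - 39,  -  3.11,  20/11, 28,77, 84] 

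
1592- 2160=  -568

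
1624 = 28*58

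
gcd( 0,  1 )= 1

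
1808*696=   1258368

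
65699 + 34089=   99788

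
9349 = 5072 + 4277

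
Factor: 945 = 3^3 * 5^1*7^1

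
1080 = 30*36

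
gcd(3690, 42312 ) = 246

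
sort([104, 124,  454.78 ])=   [ 104, 124, 454.78]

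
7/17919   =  7/17919= 0.00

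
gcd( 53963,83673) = 1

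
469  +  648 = 1117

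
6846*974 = 6668004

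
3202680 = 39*82120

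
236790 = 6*39465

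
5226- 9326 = - 4100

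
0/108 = 0 = 0.00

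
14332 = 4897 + 9435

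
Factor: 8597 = 8597^1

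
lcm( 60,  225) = 900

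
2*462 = 924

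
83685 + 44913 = 128598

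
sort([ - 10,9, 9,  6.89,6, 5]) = [ - 10,5, 6,6.89,9,9 ]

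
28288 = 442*64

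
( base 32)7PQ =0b1111100111010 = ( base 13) 383c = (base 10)7994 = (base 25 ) CJJ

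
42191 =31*1361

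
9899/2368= 9899/2368  =  4.18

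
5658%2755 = 148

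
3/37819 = 3/37819 = 0.00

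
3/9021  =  1/3007 = 0.00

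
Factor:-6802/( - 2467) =2^1* 19^1*179^1*2467^( - 1)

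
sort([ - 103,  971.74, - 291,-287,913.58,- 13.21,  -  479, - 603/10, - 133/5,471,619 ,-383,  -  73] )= [ - 479, - 383, -291,- 287 ,  -  103, - 73, - 603/10, - 133/5,  -  13.21 , 471, 619, 913.58,971.74]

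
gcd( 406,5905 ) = 1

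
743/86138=743/86138 = 0.01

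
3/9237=1/3079 = 0.00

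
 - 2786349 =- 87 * 32027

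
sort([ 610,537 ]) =[ 537,610]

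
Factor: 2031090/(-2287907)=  - 2^1*3^1*5^1*79^1*359^(-1)*857^1*6373^( -1) 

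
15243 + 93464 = 108707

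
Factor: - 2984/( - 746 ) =2^2 = 4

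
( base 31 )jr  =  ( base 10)616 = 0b1001101000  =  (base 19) 1D8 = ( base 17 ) 224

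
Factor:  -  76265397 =- 3^2*13^1*651841^1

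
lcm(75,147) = 3675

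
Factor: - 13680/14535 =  - 2^4*17^( - 1 )=- 16/17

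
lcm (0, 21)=0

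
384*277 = 106368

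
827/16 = 827/16 = 51.69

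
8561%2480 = 1121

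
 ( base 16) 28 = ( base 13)31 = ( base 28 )1C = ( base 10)40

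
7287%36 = 15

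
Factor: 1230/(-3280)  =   - 3/8  =  - 2^( - 3)*3^1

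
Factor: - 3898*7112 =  - 2^4*7^1*127^1*1949^1 = - 27722576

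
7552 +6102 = 13654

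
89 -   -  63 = 152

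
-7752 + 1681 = -6071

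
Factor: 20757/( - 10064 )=-2^(  -  4) * 3^1 * 11^1= - 33/16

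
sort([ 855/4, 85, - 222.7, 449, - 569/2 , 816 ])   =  [ - 569/2, - 222.7,85, 855/4, 449 , 816 ] 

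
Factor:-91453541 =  - 1471^1*62171^1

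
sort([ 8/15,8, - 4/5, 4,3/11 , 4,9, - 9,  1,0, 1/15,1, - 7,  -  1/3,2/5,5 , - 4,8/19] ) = [-9,  -  7,-4, - 4/5, - 1/3,0, 1/15,3/11,2/5, 8/19,8/15,1,1,4 , 4,5, 8,9 ]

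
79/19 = 79/19= 4.16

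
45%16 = 13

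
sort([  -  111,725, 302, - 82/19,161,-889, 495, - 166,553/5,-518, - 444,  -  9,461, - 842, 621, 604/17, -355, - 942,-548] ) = [ - 942,  -  889, -842, - 548, - 518, - 444, - 355, - 166,-111, - 9,-82/19, 604/17, 553/5, 161,302, 461, 495,621, 725]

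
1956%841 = 274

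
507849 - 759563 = - 251714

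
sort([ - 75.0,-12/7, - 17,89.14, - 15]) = [  -  75.0, - 17,-15, - 12/7, 89.14] 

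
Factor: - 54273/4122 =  - 2^ ( - 1 )* 3^( - 1) * 79^1 = - 79/6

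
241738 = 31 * 7798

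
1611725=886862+724863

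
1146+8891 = 10037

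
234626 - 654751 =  - 420125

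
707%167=39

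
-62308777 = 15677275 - 77986052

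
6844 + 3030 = 9874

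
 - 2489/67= - 2489/67 = - 37.15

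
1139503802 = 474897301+664606501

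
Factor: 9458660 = 2^2*5^1*61^1*7753^1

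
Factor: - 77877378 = - 2^1*3^2*37^1 * 116933^1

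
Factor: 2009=7^2*41^1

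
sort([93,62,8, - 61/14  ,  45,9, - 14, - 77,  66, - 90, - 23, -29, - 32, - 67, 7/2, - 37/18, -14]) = [ - 90,- 77, - 67, - 32 , - 29, - 23, - 14, - 14, - 61/14, - 37/18,7/2,8,  9,45, 62 , 66, 93 ]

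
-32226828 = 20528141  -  52754969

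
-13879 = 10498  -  24377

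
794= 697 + 97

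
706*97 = 68482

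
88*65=5720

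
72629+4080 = 76709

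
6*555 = 3330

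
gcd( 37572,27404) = 124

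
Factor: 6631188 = 2^2 * 3^1*61^1 *9059^1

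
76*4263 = 323988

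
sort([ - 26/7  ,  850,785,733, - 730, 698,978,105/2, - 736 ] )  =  [ - 736, - 730, - 26/7,105/2,698, 733, 785,850, 978 ]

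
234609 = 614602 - 379993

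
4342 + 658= 5000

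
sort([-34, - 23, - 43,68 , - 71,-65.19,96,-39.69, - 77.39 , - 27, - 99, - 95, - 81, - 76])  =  [ - 99, - 95, - 81, - 77.39, - 76, - 71, - 65.19, - 43, - 39.69, - 34, - 27, - 23,68,96]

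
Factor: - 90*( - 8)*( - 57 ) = -2^4*3^3 * 5^1*19^1 = - 41040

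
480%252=228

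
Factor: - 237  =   - 3^1*79^1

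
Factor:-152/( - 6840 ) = 3^(-2)*5^(-1) = 1/45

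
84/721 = 12/103 = 0.12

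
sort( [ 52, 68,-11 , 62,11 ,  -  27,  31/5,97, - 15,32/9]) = [ - 27,-15, -11,32/9 , 31/5 , 11, 52,62,68,97]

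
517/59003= 517/59003 = 0.01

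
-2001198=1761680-3762878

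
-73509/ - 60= 24503/20=1225.15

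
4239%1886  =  467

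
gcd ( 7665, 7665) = 7665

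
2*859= 1718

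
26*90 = 2340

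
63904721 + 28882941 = 92787662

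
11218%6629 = 4589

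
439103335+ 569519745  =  1008623080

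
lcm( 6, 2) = 6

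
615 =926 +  - 311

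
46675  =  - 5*( - 9335)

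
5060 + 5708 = 10768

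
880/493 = 880/493 = 1.78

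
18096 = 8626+9470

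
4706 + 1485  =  6191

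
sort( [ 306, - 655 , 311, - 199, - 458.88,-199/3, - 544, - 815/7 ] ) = [ - 655, - 544, - 458.88,-199,-815/7, - 199/3,306, 311 ] 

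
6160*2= 12320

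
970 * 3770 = 3656900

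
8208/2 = 4104 = 4104.00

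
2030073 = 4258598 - 2228525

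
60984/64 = 952 + 7/8 = 952.88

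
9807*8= 78456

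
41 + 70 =111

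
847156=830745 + 16411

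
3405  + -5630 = - 2225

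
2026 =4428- 2402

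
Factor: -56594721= - 3^1*47^1*401381^1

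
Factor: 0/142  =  0= 0^1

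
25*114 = 2850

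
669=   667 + 2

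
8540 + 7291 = 15831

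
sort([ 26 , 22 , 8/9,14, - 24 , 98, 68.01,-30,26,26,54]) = [  -  30, - 24,8/9,14, 22, 26,26, 26 , 54,  68.01,98]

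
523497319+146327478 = 669824797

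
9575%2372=87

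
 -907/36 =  -907/36 = -25.19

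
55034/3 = 18344 + 2/3 = 18344.67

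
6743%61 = 33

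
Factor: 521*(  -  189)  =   - 3^3 * 7^1 * 521^1 =- 98469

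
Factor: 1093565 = 5^1*11^1*59^1*337^1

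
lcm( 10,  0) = 0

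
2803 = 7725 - 4922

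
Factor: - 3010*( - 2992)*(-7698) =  - 2^6* 3^1*5^1 * 7^1*11^1* 17^1*43^1*1283^1 = -69327572160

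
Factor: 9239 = 9239^1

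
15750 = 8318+7432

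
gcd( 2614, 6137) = 1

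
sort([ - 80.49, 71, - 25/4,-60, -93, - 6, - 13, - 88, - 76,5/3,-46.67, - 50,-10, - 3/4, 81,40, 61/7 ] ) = [ - 93, - 88,  -  80.49,-76,-60, - 50, - 46.67, - 13, - 10, - 25/4, - 6, - 3/4, 5/3, 61/7,40, 71, 81 ] 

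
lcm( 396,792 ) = 792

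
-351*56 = -19656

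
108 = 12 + 96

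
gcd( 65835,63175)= 665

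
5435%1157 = 807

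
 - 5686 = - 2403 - 3283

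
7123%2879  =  1365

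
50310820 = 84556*595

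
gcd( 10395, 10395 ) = 10395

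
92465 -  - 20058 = 112523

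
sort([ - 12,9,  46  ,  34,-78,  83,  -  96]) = [ - 96, - 78, - 12 , 9, 34, 46,83] 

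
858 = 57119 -56261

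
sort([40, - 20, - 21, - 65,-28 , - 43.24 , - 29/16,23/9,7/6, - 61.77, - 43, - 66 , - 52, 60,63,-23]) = [ - 66, - 65, - 61.77,-52, - 43.24, - 43, -28, - 23, - 21, - 20, - 29/16, 7/6, 23/9,40, 60, 63]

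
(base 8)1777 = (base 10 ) 1023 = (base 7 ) 2661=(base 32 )vv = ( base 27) 1ao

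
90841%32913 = 25015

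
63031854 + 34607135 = 97638989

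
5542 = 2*2771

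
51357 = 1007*51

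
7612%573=163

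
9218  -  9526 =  - 308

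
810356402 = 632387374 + 177969028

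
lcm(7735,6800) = 618800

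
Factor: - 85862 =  - 2^1*7^1*6133^1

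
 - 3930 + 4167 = 237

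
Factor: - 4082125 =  - 5^3*17^2*113^1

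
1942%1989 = 1942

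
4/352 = 1/88 = 0.01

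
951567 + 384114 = 1335681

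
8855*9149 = 81014395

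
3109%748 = 117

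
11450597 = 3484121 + 7966476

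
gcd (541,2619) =1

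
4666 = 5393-727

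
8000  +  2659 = 10659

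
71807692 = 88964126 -17156434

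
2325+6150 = 8475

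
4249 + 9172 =13421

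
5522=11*502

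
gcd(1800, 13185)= 45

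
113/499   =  113/499 = 0.23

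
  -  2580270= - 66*39095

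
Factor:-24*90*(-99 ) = 2^4*3^5*5^1*11^1 = 213840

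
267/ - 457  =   - 267/457 =-0.58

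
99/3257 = 99/3257 = 0.03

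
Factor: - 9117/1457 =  - 3^2 * 31^( - 1 )* 47^( - 1)*1013^1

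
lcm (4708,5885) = 23540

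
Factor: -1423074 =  - 2^1*3^1*237179^1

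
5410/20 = 270 + 1/2 = 270.50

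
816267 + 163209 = 979476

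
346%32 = 26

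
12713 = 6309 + 6404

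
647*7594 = 4913318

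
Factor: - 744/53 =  - 2^3*3^1*31^1 * 53^ ( - 1)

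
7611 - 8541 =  - 930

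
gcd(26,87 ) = 1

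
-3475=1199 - 4674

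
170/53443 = 170/53443 = 0.00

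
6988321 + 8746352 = 15734673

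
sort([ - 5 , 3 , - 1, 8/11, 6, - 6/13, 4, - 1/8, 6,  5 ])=[ - 5, - 1,-6/13, - 1/8,  8/11, 3,  4, 5,  6, 6] 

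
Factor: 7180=2^2*5^1*359^1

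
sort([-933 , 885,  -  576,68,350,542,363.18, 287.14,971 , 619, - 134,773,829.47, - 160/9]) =[ - 933,-576, - 134, - 160/9,68,287.14,  350, 363.18, 542, 619, 773,829.47, 885,971 ]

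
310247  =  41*7567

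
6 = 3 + 3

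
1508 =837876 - 836368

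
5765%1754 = 503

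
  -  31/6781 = - 31/6781=- 0.00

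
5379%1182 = 651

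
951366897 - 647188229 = 304178668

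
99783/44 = 2267 + 35/44 = 2267.80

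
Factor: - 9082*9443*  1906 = -163461087356 = -2^2*7^1*19^2  *71^1*239^1 * 953^1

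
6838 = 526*13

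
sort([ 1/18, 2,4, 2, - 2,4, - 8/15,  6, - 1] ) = [ - 2, - 1, - 8/15,1/18, 2,2,4, 4, 6]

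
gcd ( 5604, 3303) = 3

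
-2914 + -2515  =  - 5429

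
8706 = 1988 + 6718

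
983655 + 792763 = 1776418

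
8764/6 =1460 + 2/3 = 1460.67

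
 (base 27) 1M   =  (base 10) 49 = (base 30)1J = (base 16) 31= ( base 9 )54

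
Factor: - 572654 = -2^1*23^1 * 59^1*211^1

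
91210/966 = 6515/69 =94.42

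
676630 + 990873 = 1667503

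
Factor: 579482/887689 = 2^1*11^( - 1)*17^(- 1 )*47^( - 1 )*101^( -1) * 289741^1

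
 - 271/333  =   - 271/333 = - 0.81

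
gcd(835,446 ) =1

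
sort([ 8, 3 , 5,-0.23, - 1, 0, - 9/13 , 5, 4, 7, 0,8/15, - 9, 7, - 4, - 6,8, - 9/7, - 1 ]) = [ - 9, - 6,-4 , - 9/7, - 1, - 1, - 9/13,  -  0.23,  0, 0,8/15,3, 4, 5, 5,7,7, 8,8 ]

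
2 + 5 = 7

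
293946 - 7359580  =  -7065634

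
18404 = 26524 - 8120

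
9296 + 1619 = 10915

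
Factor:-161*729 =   -  117369 = - 3^6*7^1*23^1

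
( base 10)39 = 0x27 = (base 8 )47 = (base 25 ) 1E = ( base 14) 2B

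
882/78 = 147/13 = 11.31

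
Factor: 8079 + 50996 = 5^2 *17^1*139^1 = 59075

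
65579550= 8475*7738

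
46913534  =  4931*9514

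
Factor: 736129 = 67^1*10987^1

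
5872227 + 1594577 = 7466804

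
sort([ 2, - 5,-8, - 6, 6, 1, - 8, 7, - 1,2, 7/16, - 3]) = [ - 8, - 8, - 6, - 5, - 3,  -  1, 7/16,1, 2, 2,6, 7]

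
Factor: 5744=2^4*359^1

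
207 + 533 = 740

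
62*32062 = 1987844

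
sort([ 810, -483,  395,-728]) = [-728,-483,395,810] 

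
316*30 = 9480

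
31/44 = 31/44 = 0.70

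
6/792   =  1/132 = 0.01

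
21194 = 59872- 38678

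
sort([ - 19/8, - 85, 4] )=[-85, - 19/8,4 ]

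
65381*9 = 588429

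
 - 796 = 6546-7342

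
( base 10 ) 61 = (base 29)23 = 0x3D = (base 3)2021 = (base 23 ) 2F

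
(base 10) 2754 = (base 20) 6HE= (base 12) 1716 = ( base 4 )223002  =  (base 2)101011000010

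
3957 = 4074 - 117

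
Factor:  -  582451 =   -  582451^1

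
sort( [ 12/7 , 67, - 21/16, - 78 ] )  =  [ - 78, - 21/16,12/7,67]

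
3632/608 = 227/38 = 5.97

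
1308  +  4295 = 5603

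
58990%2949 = 10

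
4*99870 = 399480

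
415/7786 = 415/7786 = 0.05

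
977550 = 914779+62771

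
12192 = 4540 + 7652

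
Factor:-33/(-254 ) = 2^(  -  1)*3^1*11^1*127^( -1)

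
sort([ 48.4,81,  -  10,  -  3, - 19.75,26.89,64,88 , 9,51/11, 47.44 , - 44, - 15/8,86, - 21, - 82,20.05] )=[ - 82, - 44, - 21,  -  19.75,-10,- 3, - 15/8,51/11,  9,20.05, 26.89,47.44,48.4,  64,81,86,88]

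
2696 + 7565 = 10261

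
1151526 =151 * 7626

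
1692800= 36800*46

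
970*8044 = 7802680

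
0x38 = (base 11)51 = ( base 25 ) 26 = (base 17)35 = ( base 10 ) 56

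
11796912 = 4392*2686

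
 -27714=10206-37920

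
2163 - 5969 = -3806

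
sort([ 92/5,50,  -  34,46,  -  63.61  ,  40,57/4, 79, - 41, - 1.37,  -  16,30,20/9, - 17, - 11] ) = [ - 63.61, - 41, - 34, - 17,  -  16, - 11, - 1.37,20/9 , 57/4, 92/5,30, 40,46,50,79] 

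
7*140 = 980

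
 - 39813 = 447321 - 487134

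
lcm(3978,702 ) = 11934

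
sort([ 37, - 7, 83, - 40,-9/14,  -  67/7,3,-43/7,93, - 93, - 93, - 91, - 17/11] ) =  [  -  93 , - 93 , - 91, - 40, - 67/7,- 7,-43/7, - 17/11,-9/14 , 3, 37,83,93 ] 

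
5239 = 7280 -2041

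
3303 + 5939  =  9242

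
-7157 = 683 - 7840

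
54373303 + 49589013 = 103962316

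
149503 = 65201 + 84302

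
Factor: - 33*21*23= -15939=-  3^2*7^1*11^1*23^1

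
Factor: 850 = 2^1*5^2*17^1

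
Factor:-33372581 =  - 11^1*17^1*179^1*997^1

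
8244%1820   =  964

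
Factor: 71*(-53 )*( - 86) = 2^1*43^1*53^1*71^1 = 323618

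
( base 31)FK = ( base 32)F5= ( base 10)485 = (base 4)13211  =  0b111100101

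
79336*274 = 21738064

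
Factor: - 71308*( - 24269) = 2^2*7^1*3467^1*17827^1 = 1730573852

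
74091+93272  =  167363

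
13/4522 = 13/4522  =  0.00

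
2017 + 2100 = 4117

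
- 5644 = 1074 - 6718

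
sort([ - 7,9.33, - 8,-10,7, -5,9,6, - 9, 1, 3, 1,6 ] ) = [ - 10, - 9, - 8, - 7, - 5,1, 1,3 , 6,6,7, 9, 9.33] 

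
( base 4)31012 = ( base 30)RS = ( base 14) 43C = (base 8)1506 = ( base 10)838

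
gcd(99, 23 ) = 1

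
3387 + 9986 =13373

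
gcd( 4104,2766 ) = 6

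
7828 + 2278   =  10106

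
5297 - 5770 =-473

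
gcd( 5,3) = 1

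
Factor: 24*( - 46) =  - 1104 = - 2^4*3^1*23^1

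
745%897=745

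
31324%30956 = 368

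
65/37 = 1 + 28/37 = 1.76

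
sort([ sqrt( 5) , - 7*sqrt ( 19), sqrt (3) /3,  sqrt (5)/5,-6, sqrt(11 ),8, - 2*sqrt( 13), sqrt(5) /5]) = [-7*sqrt( 19 ), - 2*sqrt( 13), - 6, sqrt( 5)/5, sqrt( 5) /5, sqrt (3 )/3, sqrt ( 5),sqrt( 11 ), 8]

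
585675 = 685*855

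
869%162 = 59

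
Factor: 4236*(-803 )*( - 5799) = 19725344892 =2^2*3^2*11^1 * 73^1*353^1*1933^1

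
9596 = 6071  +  3525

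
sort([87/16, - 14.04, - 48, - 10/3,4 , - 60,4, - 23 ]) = [ - 60,-48, - 23,  -  14.04, - 10/3,4, 4,87/16]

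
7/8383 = 7/8383 =0.00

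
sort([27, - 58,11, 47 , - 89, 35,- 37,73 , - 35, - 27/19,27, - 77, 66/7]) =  [ - 89, - 77, - 58,  -  37 , - 35, - 27/19, 66/7,  11, 27,27, 35,47, 73 ] 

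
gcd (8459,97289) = 1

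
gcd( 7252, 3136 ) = 196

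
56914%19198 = 18518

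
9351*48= 448848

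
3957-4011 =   -  54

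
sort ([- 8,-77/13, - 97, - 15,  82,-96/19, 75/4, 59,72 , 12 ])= [ - 97, - 15,  -  8, - 77/13, - 96/19,12,75/4,59,72, 82 ]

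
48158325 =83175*579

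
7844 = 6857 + 987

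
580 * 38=22040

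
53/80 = 53/80=   0.66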